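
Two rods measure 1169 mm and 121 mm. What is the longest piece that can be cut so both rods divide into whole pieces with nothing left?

1

Euclid: 1169 = 9·121 + 80; 121 = 1·80 + 41; 80 = 1·41 + 39; 41 = 1·39 + 2; 39 = 19·2 + 1; 2 = 2·1 + 0. Last nonzero remainder: 1.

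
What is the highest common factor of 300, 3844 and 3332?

4

300 = 2² · 3 · 5²; 3844 = 2² · 31²; 3332 = 2² · 7² · 17
gcd takes min exponent of each prime: 2² = 4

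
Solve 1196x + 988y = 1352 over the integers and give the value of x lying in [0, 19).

Reduce mod 988: 1196x ≡ 1352 (mod 988). With g = gcd(1196, 988) = 52 dividing 1352, divide through: 23x ≡ 26 (mod 19).
Since gcd(23, 19) = 1, x ≡ 26·(23)⁻¹ ≡ 16 (mod 19). Smallest non-negative: 16.

16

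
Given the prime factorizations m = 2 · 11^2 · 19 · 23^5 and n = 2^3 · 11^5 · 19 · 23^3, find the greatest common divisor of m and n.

min exponent per shared prime: 2 · 11^2 · 19 · 23^3 = 55943866

55943866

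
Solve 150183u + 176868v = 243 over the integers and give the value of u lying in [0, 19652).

18565

Euclid: 176868 = 1·150183 + 26685; 150183 = 5·26685 + 16758; 26685 = 1·16758 + 9927; 16758 = 1·9927 + 6831; 9927 = 1·6831 + 3096; 6831 = 2·3096 + 639; 3096 = 4·639 + 540; 639 = 1·540 + 99; 540 = 5·99 + 45; 99 = 2·45 + 9; 45 = 5·9 + 0 → gcd = 9; 243 = 9·27.
Back-substitution yields 150183·(3599) + 176868·(-3056) = 9, so one solution is u = 3599·27 = 97173, v = -3056·27 = -82512.
Solutions in u differ by 176868/9 = 19652; the one in [0, 19652) is 97173 mod 19652 = 18565.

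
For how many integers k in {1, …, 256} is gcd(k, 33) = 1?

Prime factors of 33: 3, 11. Count integers ≤ 256 divisible by none of them.
By inclusion–exclusion: 256 − ⌊256/3⌋ − ⌊256/11⌋ + ⌊256/33⌋ = 155.

155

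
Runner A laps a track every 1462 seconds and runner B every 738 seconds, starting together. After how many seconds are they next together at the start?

1462 = 2 · 17 · 43; 738 = 2 · 3² · 41
max exponents: 2 · 3² · 17 · 41 · 43 = 539478

539478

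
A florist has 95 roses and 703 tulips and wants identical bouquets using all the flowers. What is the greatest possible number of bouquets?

95 = 5 · 19
703 = 19 · 37
Common: 19 = 19

19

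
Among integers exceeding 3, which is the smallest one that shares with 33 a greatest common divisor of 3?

6

33 = 3·11. Any t with gcd(t, 33) = 3 is a multiple of 3, say 3s, with s coprime to 11.
Need s > 3/3, so s ≥ 2. First s ≥ 2 with gcd(s, 11) = 1 is s = 2. Thus t = 3·2 = 6.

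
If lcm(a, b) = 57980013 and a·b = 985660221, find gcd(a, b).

17

gcd·lcm = product, so gcd = 985660221/57980013 = 17.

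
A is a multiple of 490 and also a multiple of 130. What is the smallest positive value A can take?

gcd first: 490 = 3·130 + 100; 130 = 1·100 + 30; 100 = 3·30 + 10; 30 = 3·10 + 0 → gcd = 10
lcm = 490·130/gcd = 63700/10 = 6370

6370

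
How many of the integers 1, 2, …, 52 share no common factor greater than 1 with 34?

24

34 = 2·17. Inclusion–exclusion on these primes:
52 − ⌊52/2⌋ − ⌊52/17⌋ + ⌊52/34⌋ = 24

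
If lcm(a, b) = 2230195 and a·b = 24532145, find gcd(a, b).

11

gcd·lcm = product, so gcd = 24532145/2230195 = 11.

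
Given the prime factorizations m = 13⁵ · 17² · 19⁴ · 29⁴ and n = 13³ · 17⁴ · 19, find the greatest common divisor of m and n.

12063727

min exponent per shared prime: 13³ · 17² · 19 = 12063727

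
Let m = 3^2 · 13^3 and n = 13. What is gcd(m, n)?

13

min exponent per shared prime: 13 = 13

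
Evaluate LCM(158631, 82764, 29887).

24746436

158631 = 3 · 11² · 19 · 23; 82764 = 2² · 3² · 11² · 19; 29887 = 11² · 13 · 19
lcm takes max exponent of each prime: 2² · 3² · 11² · 13 · 19 · 23 = 24746436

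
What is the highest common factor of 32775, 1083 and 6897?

57

32775 = 3 · 5² · 19 · 23; 1083 = 3 · 19²; 6897 = 3 · 11² · 19
gcd takes min exponent of each prime: 3 · 19 = 57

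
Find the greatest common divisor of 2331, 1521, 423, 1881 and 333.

9

gcd(2331, 1521): 2331 = 1·1521 + 810; 1521 = 1·810 + 711; 810 = 1·711 + 99; 711 = 7·99 + 18; 99 = 5·18 + 9; 18 = 2·9 + 0 → 9
gcd(9, 423): 423 = 47·9 + 0 → 9
gcd(9, 1881): 1881 = 209·9 + 0 → 9
gcd(9, 333): 333 = 37·9 + 0 → 9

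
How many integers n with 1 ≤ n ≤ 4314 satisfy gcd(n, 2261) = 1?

3298

2261 = 7·17·19. Inclusion–exclusion on these primes:
4314 − ⌊4314/7⌋ − ⌊4314/17⌋ − ⌊4314/19⌋ + ⌊4314/119⌋ + ⌊4314/133⌋ + ⌊4314/323⌋ − ⌊4314/2261⌋ = 3298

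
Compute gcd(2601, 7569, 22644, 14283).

9

gcd(2601, 7569): 7569 = 2·2601 + 2367; 2601 = 1·2367 + 234; 2367 = 10·234 + 27; 234 = 8·27 + 18; 27 = 1·18 + 9; 18 = 2·9 + 0 → 9
gcd(9, 22644): 22644 = 2516·9 + 0 → 9
gcd(9, 14283): 14283 = 1587·9 + 0 → 9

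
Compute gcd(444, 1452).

Euclid: 1452 = 3·444 + 120; 444 = 3·120 + 84; 120 = 1·84 + 36; 84 = 2·36 + 12; 36 = 3·12 + 0. Last nonzero remainder: 12.

12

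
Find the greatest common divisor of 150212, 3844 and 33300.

150212 = 2² · 17 · 47²; 3844 = 2² · 31²; 33300 = 2² · 3² · 5² · 37
gcd takes min exponent of each prime: 2² = 4

4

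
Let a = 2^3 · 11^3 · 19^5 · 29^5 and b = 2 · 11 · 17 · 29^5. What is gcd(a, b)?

451245278

min exponent per shared prime: 2 · 11 · 29^5 = 451245278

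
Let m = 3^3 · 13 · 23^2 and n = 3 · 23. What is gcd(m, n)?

69

min exponent per shared prime: 3 · 23 = 69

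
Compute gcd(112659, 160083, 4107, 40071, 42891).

3

gcd(112659, 160083): 160083 = 1·112659 + 47424; 112659 = 2·47424 + 17811; 47424 = 2·17811 + 11802; 17811 = 1·11802 + 6009; 11802 = 1·6009 + 5793; 6009 = 1·5793 + 216; 5793 = 26·216 + 177; 216 = 1·177 + 39; 177 = 4·39 + 21; 39 = 1·21 + 18; 21 = 1·18 + 3; 18 = 6·3 + 0 → 3
gcd(3, 4107): 4107 = 1369·3 + 0 → 3
gcd(3, 40071): 40071 = 13357·3 + 0 → 3
gcd(3, 42891): 42891 = 14297·3 + 0 → 3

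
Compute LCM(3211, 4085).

690365

3211 = 13² · 19; 4085 = 5 · 19 · 43
max exponents: 5 · 13² · 19 · 43 = 690365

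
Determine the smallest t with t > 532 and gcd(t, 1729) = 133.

665

gcd(t, 1729) = 133 forces 133 | t; write t = 133s. Then gcd(133s, 133·13) = 133·gcd(s, 13), so need gcd(s, 13) = 1.
133s > 532 gives s ≥ 5. The least s ≥ 5 coprime to 13 is 5, so t = 133·5 = 665.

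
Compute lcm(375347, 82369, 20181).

375347 = 7 · 29 · 43²; 82369 = 7² · 41²; 20181 = 3 · 7 · 31²
lcm takes max exponent of each prime: 3 · 7² · 29 · 31² · 41² · 43² = 12733369593567

12733369593567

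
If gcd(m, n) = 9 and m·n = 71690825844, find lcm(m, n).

7965647316

gcd·lcm = product, so lcm = 71690825844/9 = 7965647316.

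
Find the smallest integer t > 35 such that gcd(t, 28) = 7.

49

28 = 7·4. Any t with gcd(t, 28) = 7 is a multiple of 7, say 7s, with s coprime to 4.
Need s > 35/7, so s ≥ 6. First s ≥ 6 with gcd(s, 4) = 1 is s = 7. Thus t = 7·7 = 49.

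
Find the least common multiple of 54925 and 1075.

gcd first: 54925 = 51·1075 + 100; 1075 = 10·100 + 75; 100 = 1·75 + 25; 75 = 3·25 + 0 → gcd = 25
lcm = 54925·1075/gcd = 59044375/25 = 2361775

2361775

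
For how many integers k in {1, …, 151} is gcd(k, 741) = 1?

741 = 3·13·19. Inclusion–exclusion on these primes:
151 − ⌊151/3⌋ − ⌊151/13⌋ − ⌊151/19⌋ + ⌊151/39⌋ + ⌊151/57⌋ + ⌊151/247⌋ − ⌊151/741⌋ = 88

88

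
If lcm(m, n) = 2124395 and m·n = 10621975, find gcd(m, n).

From gcd × lcm = mn: gcd = 10621975 / 2124395 = 5.

5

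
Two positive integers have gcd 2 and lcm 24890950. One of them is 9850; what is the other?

p·q = gcd·lcm = 2·24890950 = 49781900, so q = 49781900/9850 = 5054.

5054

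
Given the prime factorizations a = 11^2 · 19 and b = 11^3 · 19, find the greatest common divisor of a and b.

2299

min exponent per shared prime: 11^2 · 19 = 2299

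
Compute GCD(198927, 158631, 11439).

gcd(198927, 158631): 198927 = 1·158631 + 40296; 158631 = 3·40296 + 37743; 40296 = 1·37743 + 2553; 37743 = 14·2553 + 2001; 2553 = 1·2001 + 552; 2001 = 3·552 + 345; 552 = 1·345 + 207; 345 = 1·207 + 138; 207 = 1·138 + 69; 138 = 2·69 + 0 → 69
gcd(69, 11439): 11439 = 165·69 + 54; 69 = 1·54 + 15; 54 = 3·15 + 9; 15 = 1·9 + 6; 9 = 1·6 + 3; 6 = 2·3 + 0 → 3

3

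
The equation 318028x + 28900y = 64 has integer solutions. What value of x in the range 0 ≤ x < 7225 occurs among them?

gcd(318028, 28900) = 4 (Euclid: 318028 = 11·28900 + 128; 28900 = 225·128 + 100; 128 = 1·100 + 28; 100 = 3·28 + 16; 28 = 1·16 + 12; 16 = 1·12 + 4; 12 = 3·4 + 0), and 4 | 64.
Extended Euclid: 318028·(-2032) + 28900·(22361) = 4. Scale by 16: x₀ = -32512.
General solution x = x₀ + 7225t; reducing mod 7225 gives x = 3613 (and y = -39759).

3613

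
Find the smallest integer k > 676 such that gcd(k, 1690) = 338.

1014

gcd(k, 1690) = 338 forces 338 | k; write k = 338s. Then gcd(338s, 338·5) = 338·gcd(s, 5), so need gcd(s, 5) = 1.
338s > 676 gives s ≥ 3. The least s ≥ 3 coprime to 5 is 3, so k = 338·3 = 1014.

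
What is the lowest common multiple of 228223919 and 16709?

228223919 = 7² · 11 · 43² · 229; 16709 = 7² · 11 · 31
max exponents: 7² · 11 · 31 · 43² · 229 = 7074941489

7074941489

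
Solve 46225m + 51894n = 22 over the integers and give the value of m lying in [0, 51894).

238

Reduce mod 51894: 46225m ≡ 22 (mod 51894). With g = gcd(46225, 51894) = 1 dividing 22, divide through: 46225m ≡ 22 (mod 51894).
Since gcd(46225, 51894) = 1, m ≡ 22·(46225)⁻¹ ≡ 238 (mod 51894). Smallest non-negative: 238.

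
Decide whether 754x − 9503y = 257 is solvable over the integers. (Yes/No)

gcd(754, 9503): 9503 = 12·754 + 455; 754 = 1·455 + 299; 455 = 1·299 + 156; 299 = 1·156 + 143; 156 = 1·143 + 13; 143 = 11·13 + 0 → 13
13 does not divide 257, so a solution does not exist.

No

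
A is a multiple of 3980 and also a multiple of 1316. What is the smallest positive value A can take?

1309420

3980 = 2² · 5 · 199; 1316 = 2² · 7 · 47
max exponents: 2² · 5 · 7 · 47 · 199 = 1309420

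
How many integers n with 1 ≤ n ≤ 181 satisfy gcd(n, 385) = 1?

114

Prime factors of 385: 5, 7, 11. Count integers ≤ 181 divisible by none of them.
By inclusion–exclusion: 181 − ⌊181/5⌋ − ⌊181/7⌋ − ⌊181/11⌋ + ⌊181/35⌋ + ⌊181/55⌋ + ⌊181/77⌋ − ⌊181/385⌋ = 114.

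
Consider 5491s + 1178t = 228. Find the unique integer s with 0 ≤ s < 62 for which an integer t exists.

gcd(5491, 1178) = 19 (Euclid: 5491 = 4·1178 + 779; 1178 = 1·779 + 399; 779 = 1·399 + 380; 399 = 1·380 + 19; 380 = 20·19 + 0), and 19 | 228.
Extended Euclid: 5491·(-3) + 1178·(14) = 19. Scale by 12: s₀ = -36.
General solution s = s₀ + 62k; reducing mod 62 gives s = 26 (and t = -121).

26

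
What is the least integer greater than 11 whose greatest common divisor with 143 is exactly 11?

gcd(a, 143) = 11 forces 11 | a; write a = 11s. Then gcd(11s, 11·13) = 11·gcd(s, 13), so need gcd(s, 13) = 1.
11s > 11 gives s ≥ 2. The least s ≥ 2 coprime to 13 is 2, so a = 11·2 = 22.

22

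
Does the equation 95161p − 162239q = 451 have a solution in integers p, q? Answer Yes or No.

By Bézout, 95161p − 162239q = 451 has integer solutions iff gcd(95161, 162239) | 451.
Euclid: 162239 = 1·95161 + 67078; 95161 = 1·67078 + 28083; 67078 = 2·28083 + 10912; 28083 = 2·10912 + 6259; 10912 = 1·6259 + 4653; 6259 = 1·4653 + 1606; 4653 = 2·1606 + 1441; 1606 = 1·1441 + 165; 1441 = 8·165 + 121; 165 = 1·121 + 44; 121 = 2·44 + 33; 44 = 1·33 + 11; 33 = 3·11 + 0. gcd = 11; 451 mod 11 = 0. Yes.

Yes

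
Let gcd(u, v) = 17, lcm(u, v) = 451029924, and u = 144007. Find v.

Using uv = gcd(u,v)·lcm(u,v) = 17·451029924 = 7667508708, we get v = 7667508708/144007 = 53244.

53244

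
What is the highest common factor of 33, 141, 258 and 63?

gcd(33, 141): 141 = 4·33 + 9; 33 = 3·9 + 6; 9 = 1·6 + 3; 6 = 2·3 + 0 → 3
gcd(3, 258): 258 = 86·3 + 0 → 3
gcd(3, 63): 63 = 21·3 + 0 → 3

3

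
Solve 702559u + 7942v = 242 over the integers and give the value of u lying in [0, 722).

Euclid: 702559 = 88·7942 + 3663; 7942 = 2·3663 + 616; 3663 = 5·616 + 583; 616 = 1·583 + 33; 583 = 17·33 + 22; 33 = 1·22 + 11; 22 = 2·11 + 0 → gcd = 11; 242 = 11·22.
Back-substitution yields 702559·(-245) + 7942·(21673) = 11, so one solution is u = -245·22 = -5390, v = 21673·22 = 476806.
Solutions in u differ by 7942/11 = 722; the one in [0, 722) is -5390 mod 722 = 386.

386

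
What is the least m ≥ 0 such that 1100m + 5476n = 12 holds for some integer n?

687

Euclid: 5476 = 4·1100 + 1076; 1100 = 1·1076 + 24; 1076 = 44·24 + 20; 24 = 1·20 + 4; 20 = 5·4 + 0 → gcd = 4; 12 = 4·3.
Back-substitution yields 1100·(229) + 5476·(-46) = 4, so one solution is m = 229·3 = 687, n = -46·3 = -138.
Solutions in m differ by 5476/4 = 1369; the one in [0, 1369) is 687 mod 1369 = 687.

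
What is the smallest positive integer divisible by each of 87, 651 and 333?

2095569

87 = 3 · 29; 651 = 3 · 7 · 31; 333 = 3² · 37
lcm takes max exponent of each prime: 3² · 7 · 29 · 31 · 37 = 2095569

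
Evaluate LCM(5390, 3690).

gcd first: 5390 = 1·3690 + 1700; 3690 = 2·1700 + 290; 1700 = 5·290 + 250; 290 = 1·250 + 40; 250 = 6·40 + 10; 40 = 4·10 + 0 → gcd = 10
lcm = 5390·3690/gcd = 19889100/10 = 1988910

1988910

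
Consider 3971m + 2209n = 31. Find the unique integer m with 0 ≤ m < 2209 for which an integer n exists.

Reduce mod 2209: 3971m ≡ 31 (mod 2209). With g = gcd(3971, 2209) = 1 dividing 31, divide through: 3971m ≡ 31 (mod 2209).
Since gcd(3971, 2209) = 1, m ≡ 31·(3971)⁻¹ ≡ 79 (mod 2209). Smallest non-negative: 79.

79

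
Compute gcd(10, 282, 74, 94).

2

10 = 2 · 5; 282 = 2 · 3 · 47; 74 = 2 · 37; 94 = 2 · 47
gcd takes min exponent of each prime: 2 = 2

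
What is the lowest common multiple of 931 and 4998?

94962

gcd first: 4998 = 5·931 + 343; 931 = 2·343 + 245; 343 = 1·245 + 98; 245 = 2·98 + 49; 98 = 2·49 + 0 → gcd = 49
lcm = 931·4998/gcd = 4653138/49 = 94962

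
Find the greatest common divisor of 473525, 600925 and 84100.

25

gcd(473525, 600925): 600925 = 1·473525 + 127400; 473525 = 3·127400 + 91325; 127400 = 1·91325 + 36075; 91325 = 2·36075 + 19175; 36075 = 1·19175 + 16900; 19175 = 1·16900 + 2275; 16900 = 7·2275 + 975; 2275 = 2·975 + 325; 975 = 3·325 + 0 → 325
gcd(325, 84100): 84100 = 258·325 + 250; 325 = 1·250 + 75; 250 = 3·75 + 25; 75 = 3·25 + 0 → 25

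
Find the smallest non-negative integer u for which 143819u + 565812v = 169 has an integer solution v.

gcd(143819, 565812) = 169 (Euclid: 565812 = 3·143819 + 134355; 143819 = 1·134355 + 9464; 134355 = 14·9464 + 1859; 9464 = 5·1859 + 169; 1859 = 11·169 + 0), and 169 | 169.
Extended Euclid: 143819·(299) + 565812·(-76) = 169. Scale by 1: u₀ = 299.
General solution u = u₀ + 3348t; reducing mod 3348 gives u = 299 (and v = -76).

299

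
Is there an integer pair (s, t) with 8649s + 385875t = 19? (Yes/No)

By Bézout, 8649s + 385875t = 19 has integer solutions iff gcd(8649, 385875) | 19.
Euclid: 385875 = 44·8649 + 5319; 8649 = 1·5319 + 3330; 5319 = 1·3330 + 1989; 3330 = 1·1989 + 1341; 1989 = 1·1341 + 648; 1341 = 2·648 + 45; 648 = 14·45 + 18; 45 = 2·18 + 9; 18 = 2·9 + 0. gcd = 9; 19 mod 9 = 1. No.

No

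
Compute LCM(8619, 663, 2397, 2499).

8619 = 3 · 13² · 17; 663 = 3 · 13 · 17; 2397 = 3 · 17 · 47; 2499 = 3 · 7² · 17
lcm takes max exponent of each prime: 3 · 7² · 13² · 17 · 47 = 19849557

19849557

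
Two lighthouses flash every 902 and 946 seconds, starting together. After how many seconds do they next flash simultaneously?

38786

gcd first: 946 = 1·902 + 44; 902 = 20·44 + 22; 44 = 2·22 + 0 → gcd = 22
lcm = 902·946/gcd = 853292/22 = 38786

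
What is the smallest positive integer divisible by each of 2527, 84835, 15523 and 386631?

2527 = 7 · 19²; 84835 = 5 · 19² · 47; 15523 = 19² · 43; 386631 = 3² · 7 · 17 · 19²
lcm takes max exponent of each prime: 3² · 5 · 7 · 17 · 19² · 43 · 47 = 3906906255

3906906255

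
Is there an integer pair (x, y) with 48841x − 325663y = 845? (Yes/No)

Yes

By Bézout, 48841x − 325663y = 845 has integer solutions iff gcd(48841, 325663) | 845.
Euclid: 325663 = 6·48841 + 32617; 48841 = 1·32617 + 16224; 32617 = 2·16224 + 169; 16224 = 96·169 + 0. gcd = 169; 845 mod 169 = 0. Yes.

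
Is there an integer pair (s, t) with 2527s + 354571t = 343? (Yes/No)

gcd(2527, 354571): 354571 = 140·2527 + 791; 2527 = 3·791 + 154; 791 = 5·154 + 21; 154 = 7·21 + 7; 21 = 3·7 + 0 → 7
7 divides 343, so a solution exists.

Yes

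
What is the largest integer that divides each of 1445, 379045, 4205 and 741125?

5

gcd(1445, 379045): 379045 = 262·1445 + 455; 1445 = 3·455 + 80; 455 = 5·80 + 55; 80 = 1·55 + 25; 55 = 2·25 + 5; 25 = 5·5 + 0 → 5
gcd(5, 4205): 4205 = 841·5 + 0 → 5
gcd(5, 741125): 741125 = 148225·5 + 0 → 5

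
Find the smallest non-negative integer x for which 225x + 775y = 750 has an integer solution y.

24

Euclid: 775 = 3·225 + 100; 225 = 2·100 + 25; 100 = 4·25 + 0 → gcd = 25; 750 = 25·30.
Back-substitution yields 225·(7) + 775·(-2) = 25, so one solution is x = 7·30 = 210, y = -2·30 = -60.
Solutions in x differ by 775/25 = 31; the one in [0, 31) is 210 mod 31 = 24.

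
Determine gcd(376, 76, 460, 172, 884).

gcd(376, 76): 376 = 4·76 + 72; 76 = 1·72 + 4; 72 = 18·4 + 0 → 4
gcd(4, 460): 460 = 115·4 + 0 → 4
gcd(4, 172): 172 = 43·4 + 0 → 4
gcd(4, 884): 884 = 221·4 + 0 → 4

4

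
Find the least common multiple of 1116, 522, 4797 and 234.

17250012

lcm(1116, 522) = 1116·522/gcd = 582552/18 = 32364
lcm(32364, 4797) = 32364·4797/gcd = 155250108/9 = 17250012
lcm(17250012, 234) = 17250012·234/gcd = 4036502808/234 = 17250012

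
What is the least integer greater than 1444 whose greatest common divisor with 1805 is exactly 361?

1805 = 361·5. Any x with gcd(x, 1805) = 361 is a multiple of 361, say 361s, with s coprime to 5.
Need s > 1444/361, so s ≥ 5. First s ≥ 5 with gcd(s, 5) = 1 is s = 6. Thus x = 361·6 = 2166.

2166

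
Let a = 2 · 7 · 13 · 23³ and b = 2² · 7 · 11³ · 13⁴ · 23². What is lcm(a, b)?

max exponent per prime: 2² · 7 · 11³ · 13⁴ · 23³ = 12950692871116

12950692871116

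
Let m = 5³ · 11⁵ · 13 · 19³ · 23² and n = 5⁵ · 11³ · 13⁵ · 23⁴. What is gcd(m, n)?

min exponent per shared prime: 5³ · 11³ · 13 · 23² = 1144160875

1144160875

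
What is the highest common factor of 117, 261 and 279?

gcd(117, 261): 261 = 2·117 + 27; 117 = 4·27 + 9; 27 = 3·9 + 0 → 9
gcd(9, 279): 279 = 31·9 + 0 → 9

9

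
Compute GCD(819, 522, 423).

gcd(819, 522): 819 = 1·522 + 297; 522 = 1·297 + 225; 297 = 1·225 + 72; 225 = 3·72 + 9; 72 = 8·9 + 0 → 9
gcd(9, 423): 423 = 47·9 + 0 → 9

9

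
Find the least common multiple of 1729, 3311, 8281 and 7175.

1729 = 7 · 13 · 19; 3311 = 7 · 11 · 43; 8281 = 7² · 13²; 7175 = 5² · 7 · 41
lcm takes max exponent of each prime: 5² · 7² · 11 · 13² · 19 · 41 · 43 = 76281880675

76281880675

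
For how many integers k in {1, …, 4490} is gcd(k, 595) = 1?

2897

595 = 5·7·17. Inclusion–exclusion on these primes:
4490 − ⌊4490/5⌋ − ⌊4490/7⌋ − ⌊4490/17⌋ + ⌊4490/35⌋ + ⌊4490/85⌋ + ⌊4490/119⌋ − ⌊4490/595⌋ = 2897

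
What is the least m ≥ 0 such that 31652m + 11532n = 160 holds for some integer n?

470

Reduce mod 11532: 31652m ≡ 160 (mod 11532). With g = gcd(31652, 11532) = 4 dividing 160, divide through: 7913m ≡ 40 (mod 2883).
Since gcd(7913, 2883) = 1, m ≡ 40·(7913)⁻¹ ≡ 470 (mod 2883). Smallest non-negative: 470.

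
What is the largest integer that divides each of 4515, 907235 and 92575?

35

gcd(4515, 907235): 907235 = 200·4515 + 4235; 4515 = 1·4235 + 280; 4235 = 15·280 + 35; 280 = 8·35 + 0 → 35
gcd(35, 92575): 92575 = 2645·35 + 0 → 35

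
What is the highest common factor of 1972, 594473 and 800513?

17

gcd(1972, 594473): 594473 = 301·1972 + 901; 1972 = 2·901 + 170; 901 = 5·170 + 51; 170 = 3·51 + 17; 51 = 3·17 + 0 → 17
gcd(17, 800513): 800513 = 47089·17 + 0 → 17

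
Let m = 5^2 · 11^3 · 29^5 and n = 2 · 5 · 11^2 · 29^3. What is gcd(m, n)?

min exponent per shared prime: 5 · 11^2 · 29^3 = 14755345

14755345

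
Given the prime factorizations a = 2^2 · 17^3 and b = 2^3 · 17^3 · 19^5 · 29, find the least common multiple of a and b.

2822297257784

max exponent per prime: 2^3 · 17^3 · 19^5 · 29 = 2822297257784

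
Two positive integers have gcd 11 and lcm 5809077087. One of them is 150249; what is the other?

425293

Using pq = gcd(p,q)·lcm(p,q) = 11·5809077087 = 63899847957, we get q = 63899847957/150249 = 425293.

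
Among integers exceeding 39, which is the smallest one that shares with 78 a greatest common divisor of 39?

Multiples of 39 above 39: 39·2, 39·3, … . Need the cofactor coprime to 78/39 = 2.
Checking s = 2, 3, … the first with gcd(s, 2) = 1 is s = 3, giving 117.

117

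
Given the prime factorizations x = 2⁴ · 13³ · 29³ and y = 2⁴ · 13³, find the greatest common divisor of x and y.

35152

min exponent per shared prime: 2⁴ · 13³ = 35152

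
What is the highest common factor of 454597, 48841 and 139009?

gcd(454597, 48841): 454597 = 9·48841 + 15028; 48841 = 3·15028 + 3757; 15028 = 4·3757 + 0 → 3757
gcd(3757, 139009): 139009 = 37·3757 + 0 → 3757

3757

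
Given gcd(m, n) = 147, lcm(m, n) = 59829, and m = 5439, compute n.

Using mn = gcd(m,n)·lcm(m,n) = 147·59829 = 8794863, we get n = 8794863/5439 = 1617.

1617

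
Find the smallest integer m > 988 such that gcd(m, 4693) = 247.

4693 = 247·19. Any m with gcd(m, 4693) = 247 is a multiple of 247, say 247s, with s coprime to 19.
Need s > 988/247, so s ≥ 5. First s ≥ 5 with gcd(s, 19) = 1 is s = 5. Thus m = 247·5 = 1235.

1235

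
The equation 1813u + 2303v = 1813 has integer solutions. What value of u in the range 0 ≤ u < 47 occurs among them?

gcd(1813, 2303) = 49 (Euclid: 2303 = 1·1813 + 490; 1813 = 3·490 + 343; 490 = 1·343 + 147; 343 = 2·147 + 49; 147 = 3·49 + 0), and 49 | 1813.
Extended Euclid: 1813·(14) + 2303·(-11) = 49. Scale by 37: u₀ = 518.
General solution u = u₀ + 47t; reducing mod 47 gives u = 1 (and v = 0).

1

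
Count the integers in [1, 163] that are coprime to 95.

124

Prime factors of 95: 5, 19. Count integers ≤ 163 divisible by none of them.
By inclusion–exclusion: 163 − ⌊163/5⌋ − ⌊163/19⌋ + ⌊163/95⌋ = 124.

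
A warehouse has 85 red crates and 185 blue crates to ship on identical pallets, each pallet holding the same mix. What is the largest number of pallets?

5

85 = 5 · 17
185 = 5 · 37
Common: 5 = 5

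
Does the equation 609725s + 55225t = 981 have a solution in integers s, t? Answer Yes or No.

By Bézout, 609725s + 55225t = 981 has integer solutions iff gcd(609725, 55225) | 981.
Euclid: 609725 = 11·55225 + 2250; 55225 = 24·2250 + 1225; 2250 = 1·1225 + 1025; 1225 = 1·1025 + 200; 1025 = 5·200 + 25; 200 = 8·25 + 0. gcd = 25; 981 mod 25 = 6. No.

No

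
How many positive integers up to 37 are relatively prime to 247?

Prime factors of 247: 13, 19. Count integers ≤ 37 divisible by none of them.
By inclusion–exclusion: 37 − ⌊37/13⌋ − ⌊37/19⌋ + ⌊37/247⌋ = 34.

34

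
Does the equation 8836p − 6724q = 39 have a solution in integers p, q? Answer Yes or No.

No

gcd(8836, 6724): 8836 = 1·6724 + 2112; 6724 = 3·2112 + 388; 2112 = 5·388 + 172; 388 = 2·172 + 44; 172 = 3·44 + 40; 44 = 1·40 + 4; 40 = 10·4 + 0 → 4
4 does not divide 39, so a solution does not exist.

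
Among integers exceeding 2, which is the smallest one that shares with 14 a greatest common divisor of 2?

4

Multiples of 2 above 2: 2·2, 2·3, … . Need the cofactor coprime to 14/2 = 7.
Checking s = 2, 3, … the first with gcd(s, 7) = 1 is s = 2, giving 4.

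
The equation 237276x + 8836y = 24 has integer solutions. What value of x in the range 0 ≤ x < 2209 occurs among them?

gcd(237276, 8836) = 4 (Euclid: 237276 = 26·8836 + 7540; 8836 = 1·7540 + 1296; 7540 = 5·1296 + 1060; 1296 = 1·1060 + 236; 1060 = 4·236 + 116; 236 = 2·116 + 4; 116 = 29·4 + 0), and 4 | 24.
Extended Euclid: 237276·(-75) + 8836·(2014) = 4. Scale by 6: x₀ = -450.
General solution x = x₀ + 2209t; reducing mod 2209 gives x = 1759 (and y = -47235).

1759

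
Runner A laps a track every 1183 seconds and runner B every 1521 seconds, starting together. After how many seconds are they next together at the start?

1183 = 7 · 13²; 1521 = 3² · 13²
max exponents: 3² · 7 · 13² = 10647

10647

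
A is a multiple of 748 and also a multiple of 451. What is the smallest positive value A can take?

30668

gcd first: 748 = 1·451 + 297; 451 = 1·297 + 154; 297 = 1·154 + 143; 154 = 1·143 + 11; 143 = 13·11 + 0 → gcd = 11
lcm = 748·451/gcd = 337348/11 = 30668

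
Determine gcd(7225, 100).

25

Euclid: 7225 = 72·100 + 25; 100 = 4·25 + 0. Last nonzero remainder: 25.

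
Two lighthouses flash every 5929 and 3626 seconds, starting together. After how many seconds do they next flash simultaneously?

gcd first: 5929 = 1·3626 + 2303; 3626 = 1·2303 + 1323; 2303 = 1·1323 + 980; 1323 = 1·980 + 343; 980 = 2·343 + 294; 343 = 1·294 + 49; 294 = 6·49 + 0 → gcd = 49
lcm = 5929·3626/gcd = 21498554/49 = 438746

438746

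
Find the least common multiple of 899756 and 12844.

gcd first: 899756 = 70·12844 + 676; 12844 = 19·676 + 0 → gcd = 676
lcm = 899756·12844/gcd = 11556466064/676 = 17095364

17095364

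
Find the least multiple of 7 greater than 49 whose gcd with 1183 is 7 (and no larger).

56

1183 = 7·169. Any k with gcd(k, 1183) = 7 is a multiple of 7, say 7s, with s coprime to 169.
Need s > 49/7, so s ≥ 8. First s ≥ 8 with gcd(s, 169) = 1 is s = 8. Thus k = 7·8 = 56.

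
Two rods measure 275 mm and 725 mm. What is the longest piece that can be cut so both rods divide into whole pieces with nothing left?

Euclid: 725 = 2·275 + 175; 275 = 1·175 + 100; 175 = 1·100 + 75; 100 = 1·75 + 25; 75 = 3·25 + 0. Last nonzero remainder: 25.

25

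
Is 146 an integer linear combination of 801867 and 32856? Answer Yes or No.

No

By Bézout, 801867x + 32856y = 146 has integer solutions iff gcd(801867, 32856) | 146.
Euclid: 801867 = 24·32856 + 13323; 32856 = 2·13323 + 6210; 13323 = 2·6210 + 903; 6210 = 6·903 + 792; 903 = 1·792 + 111; 792 = 7·111 + 15; 111 = 7·15 + 6; 15 = 2·6 + 3; 6 = 2·3 + 0. gcd = 3; 146 mod 3 = 2. No.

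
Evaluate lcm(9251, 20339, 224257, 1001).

lcm(9251, 20339) = 9251·20339/gcd = 188156089/11 = 17105099
lcm(17105099, 224257) = 17105099·224257/gcd = 3835938186443/319 = 12024884597
lcm(12024884597, 1001) = 12024884597·1001/gcd = 12036909481597/11 = 1094264498327

1094264498327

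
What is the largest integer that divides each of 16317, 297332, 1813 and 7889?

49

gcd(16317, 297332): 297332 = 18·16317 + 3626; 16317 = 4·3626 + 1813; 3626 = 2·1813 + 0 → 1813
gcd(1813, 1813): 1813 = 1·1813 + 0 → 1813
gcd(1813, 7889): 7889 = 4·1813 + 637; 1813 = 2·637 + 539; 637 = 1·539 + 98; 539 = 5·98 + 49; 98 = 2·49 + 0 → 49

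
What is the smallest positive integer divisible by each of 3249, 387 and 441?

3249 = 3² · 19²; 387 = 3² · 43; 441 = 3² · 7²
lcm takes max exponent of each prime: 3² · 7² · 19² · 43 = 6845643

6845643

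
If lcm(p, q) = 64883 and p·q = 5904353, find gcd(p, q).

91

From gcd × lcm = pq: gcd = 5904353 / 64883 = 91.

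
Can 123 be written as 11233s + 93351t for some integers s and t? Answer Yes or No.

Yes

By Bézout, 11233s + 93351t = 123 has integer solutions iff gcd(11233, 93351) | 123.
Euclid: 93351 = 8·11233 + 3487; 11233 = 3·3487 + 772; 3487 = 4·772 + 399; 772 = 1·399 + 373; 399 = 1·373 + 26; 373 = 14·26 + 9; 26 = 2·9 + 8; 9 = 1·8 + 1; 8 = 8·1 + 0. gcd = 1; 123 mod 1 = 0. Yes.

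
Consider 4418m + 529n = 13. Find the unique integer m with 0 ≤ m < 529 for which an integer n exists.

202

gcd(4418, 529) = 1 (Euclid: 4418 = 8·529 + 186; 529 = 2·186 + 157; 186 = 1·157 + 29; 157 = 5·29 + 12; 29 = 2·12 + 5; 12 = 2·5 + 2; 5 = 2·2 + 1; 2 = 2·1 + 0), and 1 | 13.
Extended Euclid: 4418·(219) + 529·(-1829) = 1. Scale by 13: m₀ = 2847.
General solution m = m₀ + 529t; reducing mod 529 gives m = 202 (and n = -1687).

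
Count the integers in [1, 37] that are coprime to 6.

13

Prime factors of 6: 2, 3. Count integers ≤ 37 divisible by none of them.
By inclusion–exclusion: 37 − ⌊37/2⌋ − ⌊37/3⌋ + ⌊37/6⌋ = 13.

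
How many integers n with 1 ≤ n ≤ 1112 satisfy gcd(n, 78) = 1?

Prime factors of 78: 2, 3, 13. Count integers ≤ 1112 divisible by none of them.
By inclusion–exclusion: 1112 − ⌊1112/2⌋ − ⌊1112/3⌋ − ⌊1112/13⌋ + ⌊1112/6⌋ + ⌊1112/26⌋ + ⌊1112/39⌋ − ⌊1112/78⌋ = 342.

342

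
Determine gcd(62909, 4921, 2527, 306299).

133

gcd(62909, 4921): 62909 = 12·4921 + 3857; 4921 = 1·3857 + 1064; 3857 = 3·1064 + 665; 1064 = 1·665 + 399; 665 = 1·399 + 266; 399 = 1·266 + 133; 266 = 2·133 + 0 → 133
gcd(133, 2527): 2527 = 19·133 + 0 → 133
gcd(133, 306299): 306299 = 2303·133 + 0 → 133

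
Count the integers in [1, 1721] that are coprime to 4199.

1416

Prime factors of 4199: 13, 17, 19. Count integers ≤ 1721 divisible by none of them.
By inclusion–exclusion: 1721 − ⌊1721/13⌋ − ⌊1721/17⌋ − ⌊1721/19⌋ + ⌊1721/221⌋ + ⌊1721/247⌋ + ⌊1721/323⌋ − ⌊1721/4199⌋ = 1416.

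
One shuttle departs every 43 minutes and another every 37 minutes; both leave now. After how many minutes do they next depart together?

1591

gcd first: 43 = 1·37 + 6; 37 = 6·6 + 1; 6 = 6·1 + 0 → gcd = 1
lcm = 43·37/gcd = 1591/1 = 1591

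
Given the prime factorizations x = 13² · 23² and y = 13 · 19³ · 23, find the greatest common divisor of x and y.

299

min exponent per shared prime: 13 · 23 = 299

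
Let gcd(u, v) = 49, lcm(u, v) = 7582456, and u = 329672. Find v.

1127

u·v = gcd·lcm = 49·7582456 = 371540344, so v = 371540344/329672 = 1127.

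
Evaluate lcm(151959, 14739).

746574567

gcd first: 151959 = 10·14739 + 4569; 14739 = 3·4569 + 1032; 4569 = 4·1032 + 441; 1032 = 2·441 + 150; 441 = 2·150 + 141; 150 = 1·141 + 9; 141 = 15·9 + 6; 9 = 1·6 + 3; 6 = 2·3 + 0 → gcd = 3
lcm = 151959·14739/gcd = 2239723701/3 = 746574567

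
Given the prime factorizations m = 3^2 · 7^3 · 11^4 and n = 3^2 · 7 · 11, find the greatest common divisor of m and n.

693

min exponent per shared prime: 3^2 · 7 · 11 = 693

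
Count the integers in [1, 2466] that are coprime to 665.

Prime factors of 665: 5, 7, 19. Count integers ≤ 2466 divisible by none of them.
By inclusion–exclusion: 2466 − ⌊2466/5⌋ − ⌊2466/7⌋ − ⌊2466/19⌋ + ⌊2466/35⌋ + ⌊2466/95⌋ + ⌊2466/133⌋ − ⌊2466/665⌋ = 1602.

1602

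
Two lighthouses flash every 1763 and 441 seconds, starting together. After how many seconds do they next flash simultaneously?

1763 = 41 · 43; 441 = 3² · 7²
max exponents: 3² · 7² · 41 · 43 = 777483

777483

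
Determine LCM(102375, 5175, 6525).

68284125

102375 = 3² · 5³ · 7 · 13; 5175 = 3² · 5² · 23; 6525 = 3² · 5² · 29
lcm takes max exponent of each prime: 3² · 5³ · 7 · 13 · 23 · 29 = 68284125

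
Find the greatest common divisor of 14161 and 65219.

49

Euclid: 65219 = 4·14161 + 8575; 14161 = 1·8575 + 5586; 8575 = 1·5586 + 2989; 5586 = 1·2989 + 2597; 2989 = 1·2597 + 392; 2597 = 6·392 + 245; 392 = 1·245 + 147; 245 = 1·147 + 98; 147 = 1·98 + 49; 98 = 2·49 + 0. Last nonzero remainder: 49.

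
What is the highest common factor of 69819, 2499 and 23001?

gcd(69819, 2499): 69819 = 27·2499 + 2346; 2499 = 1·2346 + 153; 2346 = 15·153 + 51; 153 = 3·51 + 0 → 51
gcd(51, 23001): 23001 = 451·51 + 0 → 51

51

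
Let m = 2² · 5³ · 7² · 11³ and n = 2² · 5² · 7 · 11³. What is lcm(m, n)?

32609500

max exponent per prime: 2² · 5³ · 7² · 11³ = 32609500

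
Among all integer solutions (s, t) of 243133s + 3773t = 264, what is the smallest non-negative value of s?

300

gcd(243133, 3773) = 11 (Euclid: 243133 = 64·3773 + 1661; 3773 = 2·1661 + 451; 1661 = 3·451 + 308; 451 = 1·308 + 143; 308 = 2·143 + 22; 143 = 6·22 + 11; 22 = 2·11 + 0), and 11 | 264.
Extended Euclid: 243133·(-159) + 3773·(10246) = 11. Scale by 24: s₀ = -3816.
General solution s = s₀ + 343k; reducing mod 343 gives s = 300 (and t = -19332).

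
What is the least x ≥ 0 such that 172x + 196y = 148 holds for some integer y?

gcd(172, 196) = 4 (Euclid: 196 = 1·172 + 24; 172 = 7·24 + 4; 24 = 6·4 + 0), and 4 | 148.
Extended Euclid: 172·(8) + 196·(-7) = 4. Scale by 37: x₀ = 296.
General solution x = x₀ + 49t; reducing mod 49 gives x = 2 (and y = -1).

2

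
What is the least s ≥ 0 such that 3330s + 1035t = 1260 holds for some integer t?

Euclid: 3330 = 3·1035 + 225; 1035 = 4·225 + 135; 225 = 1·135 + 90; 135 = 1·90 + 45; 90 = 2·45 + 0 → gcd = 45; 1260 = 45·28.
Back-substitution yields 3330·(-9) + 1035·(29) = 45, so one solution is s = -9·28 = -252, t = 29·28 = 812.
Solutions in s differ by 1035/45 = 23; the one in [0, 23) is -252 mod 23 = 1.

1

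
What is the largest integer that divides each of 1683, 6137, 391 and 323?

1683 = 3² · 11 · 17; 6137 = 17 · 19²; 391 = 17 · 23; 323 = 17 · 19
gcd takes min exponent of each prime: 17 = 17

17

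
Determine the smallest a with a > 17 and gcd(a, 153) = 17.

34

gcd(a, 153) = 17 forces 17 | a; write a = 17s. Then gcd(17s, 17·9) = 17·gcd(s, 9), so need gcd(s, 9) = 1.
17s > 17 gives s ≥ 2. The least s ≥ 2 coprime to 9 is 2, so a = 17·2 = 34.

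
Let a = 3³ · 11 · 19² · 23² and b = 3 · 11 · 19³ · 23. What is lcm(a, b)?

max exponent per prime: 3³ · 11 · 19³ · 23² = 1077638067

1077638067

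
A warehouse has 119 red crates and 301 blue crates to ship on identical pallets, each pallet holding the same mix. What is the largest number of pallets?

7

Euclid: 301 = 2·119 + 63; 119 = 1·63 + 56; 63 = 1·56 + 7; 56 = 8·7 + 0. Last nonzero remainder: 7.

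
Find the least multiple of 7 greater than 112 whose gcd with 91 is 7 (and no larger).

91 = 7·13. Any t with gcd(t, 91) = 7 is a multiple of 7, say 7s, with s coprime to 13.
Need s > 112/7, so s ≥ 17. First s ≥ 17 with gcd(s, 13) = 1 is s = 17. Thus t = 7·17 = 119.

119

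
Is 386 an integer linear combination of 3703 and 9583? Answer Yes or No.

gcd(3703, 9583): 9583 = 2·3703 + 2177; 3703 = 1·2177 + 1526; 2177 = 1·1526 + 651; 1526 = 2·651 + 224; 651 = 2·224 + 203; 224 = 1·203 + 21; 203 = 9·21 + 14; 21 = 1·14 + 7; 14 = 2·7 + 0 → 7
7 does not divide 386, so a solution does not exist.

No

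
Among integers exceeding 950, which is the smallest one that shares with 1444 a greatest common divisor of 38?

1026

Multiples of 38 above 950: 38·26, 38·27, … . Need the cofactor coprime to 1444/38 = 38.
Checking s = 26, 27, … the first with gcd(s, 38) = 1 is s = 27, giving 1026.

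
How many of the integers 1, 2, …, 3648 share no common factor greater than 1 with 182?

Prime factors of 182: 2, 7, 13. Count integers ≤ 3648 divisible by none of them.
By inclusion–exclusion: 3648 − ⌊3648/2⌋ − ⌊3648/7⌋ − ⌊3648/13⌋ + ⌊3648/14⌋ + ⌊3648/26⌋ + ⌊3648/91⌋ − ⌊3648/182⌋ = 1443.

1443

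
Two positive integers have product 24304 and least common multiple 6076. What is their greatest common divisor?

4

gcd·lcm = product, so gcd = 24304/6076 = 4.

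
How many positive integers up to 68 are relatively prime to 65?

51

Prime factors of 65: 5, 13. Count integers ≤ 68 divisible by none of them.
By inclusion–exclusion: 68 − ⌊68/5⌋ − ⌊68/13⌋ + ⌊68/65⌋ = 51.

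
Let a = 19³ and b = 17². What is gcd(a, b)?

1

min exponent per shared prime: (none) = 1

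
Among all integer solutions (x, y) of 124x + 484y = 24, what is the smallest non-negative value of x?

Reduce mod 484: 124x ≡ 24 (mod 484). With g = gcd(124, 484) = 4 dividing 24, divide through: 31x ≡ 6 (mod 121).
Since gcd(31, 121) = 1, x ≡ 6·(31)⁻¹ ≡ 8 (mod 121). Smallest non-negative: 8.

8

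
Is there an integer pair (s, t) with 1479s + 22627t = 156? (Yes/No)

gcd(1479, 22627): 22627 = 15·1479 + 442; 1479 = 3·442 + 153; 442 = 2·153 + 136; 153 = 1·136 + 17; 136 = 8·17 + 0 → 17
17 does not divide 156, so a solution does not exist.

No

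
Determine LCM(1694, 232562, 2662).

1694 = 2 · 7 · 11²; 232562 = 2 · 11² · 31²; 2662 = 2 · 11³
lcm takes max exponent of each prime: 2 · 7 · 11³ · 31² = 17907274

17907274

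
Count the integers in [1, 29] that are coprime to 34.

34 = 2·17. Inclusion–exclusion on these primes:
29 − ⌊29/2⌋ − ⌊29/17⌋ + ⌊29/34⌋ = 14

14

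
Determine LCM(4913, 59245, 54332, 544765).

4913 = 17³; 59245 = 5 · 17² · 41; 54332 = 2² · 17² · 47; 544765 = 5 · 13 · 17² · 29
lcm takes max exponent of each prime: 2² · 5 · 13 · 17³ · 29 · 41 · 47 = 71383826540

71383826540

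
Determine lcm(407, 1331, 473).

2117621

lcm(407, 1331) = 407·1331/gcd = 541717/11 = 49247
lcm(49247, 473) = 49247·473/gcd = 23293831/11 = 2117621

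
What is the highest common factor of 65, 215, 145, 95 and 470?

5

gcd(65, 215): 215 = 3·65 + 20; 65 = 3·20 + 5; 20 = 4·5 + 0 → 5
gcd(5, 145): 145 = 29·5 + 0 → 5
gcd(5, 95): 95 = 19·5 + 0 → 5
gcd(5, 470): 470 = 94·5 + 0 → 5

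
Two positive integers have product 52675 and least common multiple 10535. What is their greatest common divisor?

From gcd × lcm = ab: gcd = 52675 / 10535 = 5.

5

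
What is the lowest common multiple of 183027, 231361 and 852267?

421198021803

183027 = 3 · 13² · 19²; 231361 = 13² · 37²; 852267 = 3 · 13² · 41²
lcm takes max exponent of each prime: 3 · 13² · 19² · 37² · 41² = 421198021803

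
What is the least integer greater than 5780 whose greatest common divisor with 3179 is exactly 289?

3179 = 289·11. Any k with gcd(k, 3179) = 289 is a multiple of 289, say 289s, with s coprime to 11.
Need s > 5780/289, so s ≥ 21. First s ≥ 21 with gcd(s, 11) = 1 is s = 21. Thus k = 289·21 = 6069.

6069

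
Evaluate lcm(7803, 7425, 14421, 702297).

7803 = 3³ · 17²; 7425 = 3³ · 5² · 11; 14421 = 3 · 11 · 19 · 23; 702297 = 3³ · 19 · 37²
lcm takes max exponent of each prime: 3³ · 5² · 11 · 17² · 19 · 23 · 37² = 1283746243725

1283746243725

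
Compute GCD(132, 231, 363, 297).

gcd(132, 231): 231 = 1·132 + 99; 132 = 1·99 + 33; 99 = 3·33 + 0 → 33
gcd(33, 363): 363 = 11·33 + 0 → 33
gcd(33, 297): 297 = 9·33 + 0 → 33

33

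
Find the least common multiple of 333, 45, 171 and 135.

333 = 3² · 37; 45 = 3² · 5; 171 = 3² · 19; 135 = 3³ · 5
lcm takes max exponent of each prime: 3³ · 5 · 19 · 37 = 94905

94905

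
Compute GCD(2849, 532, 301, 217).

7

2849 = 7 · 11 · 37; 532 = 2² · 7 · 19; 301 = 7 · 43; 217 = 7 · 31
gcd takes min exponent of each prime: 7 = 7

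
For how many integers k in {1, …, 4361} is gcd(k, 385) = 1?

385 = 5·7·11. Inclusion–exclusion on these primes:
4361 − ⌊4361/5⌋ − ⌊4361/7⌋ − ⌊4361/11⌋ + ⌊4361/35⌋ + ⌊4361/55⌋ + ⌊4361/77⌋ − ⌊4361/385⌋ = 2718

2718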